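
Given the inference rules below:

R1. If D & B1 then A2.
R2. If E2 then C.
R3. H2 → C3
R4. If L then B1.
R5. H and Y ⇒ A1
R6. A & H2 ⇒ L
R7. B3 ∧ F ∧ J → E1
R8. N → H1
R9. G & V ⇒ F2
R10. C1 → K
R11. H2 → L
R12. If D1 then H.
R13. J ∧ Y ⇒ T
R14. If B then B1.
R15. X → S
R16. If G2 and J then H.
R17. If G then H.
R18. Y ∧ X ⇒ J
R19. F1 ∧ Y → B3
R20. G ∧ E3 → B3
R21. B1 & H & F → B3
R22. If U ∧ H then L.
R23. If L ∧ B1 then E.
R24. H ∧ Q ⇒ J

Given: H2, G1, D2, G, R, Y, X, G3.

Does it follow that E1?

Forward chaining from the given facts derives: C3, L, S, H, J, B1, A1, T, E.
The only rule concluding E1 is R7, which needs B3; that is never established.

No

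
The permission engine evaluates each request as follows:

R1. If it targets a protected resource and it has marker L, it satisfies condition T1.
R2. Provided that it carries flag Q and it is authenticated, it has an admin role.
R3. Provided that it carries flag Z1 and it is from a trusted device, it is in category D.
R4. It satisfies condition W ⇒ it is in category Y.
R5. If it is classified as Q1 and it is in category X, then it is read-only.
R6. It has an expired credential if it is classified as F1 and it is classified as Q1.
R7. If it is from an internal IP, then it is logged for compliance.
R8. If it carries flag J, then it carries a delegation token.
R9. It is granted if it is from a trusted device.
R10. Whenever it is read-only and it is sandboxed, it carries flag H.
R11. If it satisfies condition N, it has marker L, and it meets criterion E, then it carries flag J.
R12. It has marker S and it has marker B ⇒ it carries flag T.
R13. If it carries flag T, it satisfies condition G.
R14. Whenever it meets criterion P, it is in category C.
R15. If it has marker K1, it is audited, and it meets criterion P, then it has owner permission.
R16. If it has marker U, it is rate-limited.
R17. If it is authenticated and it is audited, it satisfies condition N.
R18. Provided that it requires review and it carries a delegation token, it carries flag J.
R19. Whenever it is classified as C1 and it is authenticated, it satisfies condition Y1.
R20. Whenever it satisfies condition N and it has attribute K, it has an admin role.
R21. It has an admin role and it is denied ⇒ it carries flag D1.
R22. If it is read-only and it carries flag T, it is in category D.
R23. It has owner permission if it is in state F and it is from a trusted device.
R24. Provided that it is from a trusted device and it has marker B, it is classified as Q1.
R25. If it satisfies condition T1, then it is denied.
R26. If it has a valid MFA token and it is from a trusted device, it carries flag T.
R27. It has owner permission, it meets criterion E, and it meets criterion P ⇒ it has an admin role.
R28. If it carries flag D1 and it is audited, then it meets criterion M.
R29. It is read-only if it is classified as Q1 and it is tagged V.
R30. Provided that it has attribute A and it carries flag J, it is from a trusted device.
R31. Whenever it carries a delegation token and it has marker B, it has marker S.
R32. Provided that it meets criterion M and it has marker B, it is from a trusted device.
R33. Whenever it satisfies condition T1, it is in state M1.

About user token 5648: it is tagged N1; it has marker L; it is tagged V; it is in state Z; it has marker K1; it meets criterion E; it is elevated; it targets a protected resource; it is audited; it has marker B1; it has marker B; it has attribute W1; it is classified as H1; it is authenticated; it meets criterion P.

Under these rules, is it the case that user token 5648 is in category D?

Yes

By R1 (it targets a protected resource, it has marker L): it satisfies condition T1.
By R15 (it has marker K1, it is audited, it meets criterion P): it has owner permission.
By R17 (it is authenticated, it is audited): it satisfies condition N.
By R25 (it satisfies condition T1): it is denied.
By R27 (it has owner permission, it meets criterion E, it meets criterion P): it has an admin role.
By R11 (it satisfies condition N, it has marker L, it meets criterion E): it carries flag J.
By R21 (it has an admin role, it is denied): it carries flag D1.
By R28 (it carries flag D1, it is audited): it meets criterion M.
By R32 (it meets criterion M, it has marker B): it is from a trusted device.
By R8 (it carries flag J): it carries a delegation token.
By R24 (it is from a trusted device, it has marker B): it is classified as Q1.
By R29 (it is classified as Q1, it is tagged V): it is read-only.
By R31 (it carries a delegation token, it has marker B): it has marker S.
By R12 (it has marker S, it has marker B): it carries flag T.
By R22 (it is read-only, it carries flag T): it is in category D.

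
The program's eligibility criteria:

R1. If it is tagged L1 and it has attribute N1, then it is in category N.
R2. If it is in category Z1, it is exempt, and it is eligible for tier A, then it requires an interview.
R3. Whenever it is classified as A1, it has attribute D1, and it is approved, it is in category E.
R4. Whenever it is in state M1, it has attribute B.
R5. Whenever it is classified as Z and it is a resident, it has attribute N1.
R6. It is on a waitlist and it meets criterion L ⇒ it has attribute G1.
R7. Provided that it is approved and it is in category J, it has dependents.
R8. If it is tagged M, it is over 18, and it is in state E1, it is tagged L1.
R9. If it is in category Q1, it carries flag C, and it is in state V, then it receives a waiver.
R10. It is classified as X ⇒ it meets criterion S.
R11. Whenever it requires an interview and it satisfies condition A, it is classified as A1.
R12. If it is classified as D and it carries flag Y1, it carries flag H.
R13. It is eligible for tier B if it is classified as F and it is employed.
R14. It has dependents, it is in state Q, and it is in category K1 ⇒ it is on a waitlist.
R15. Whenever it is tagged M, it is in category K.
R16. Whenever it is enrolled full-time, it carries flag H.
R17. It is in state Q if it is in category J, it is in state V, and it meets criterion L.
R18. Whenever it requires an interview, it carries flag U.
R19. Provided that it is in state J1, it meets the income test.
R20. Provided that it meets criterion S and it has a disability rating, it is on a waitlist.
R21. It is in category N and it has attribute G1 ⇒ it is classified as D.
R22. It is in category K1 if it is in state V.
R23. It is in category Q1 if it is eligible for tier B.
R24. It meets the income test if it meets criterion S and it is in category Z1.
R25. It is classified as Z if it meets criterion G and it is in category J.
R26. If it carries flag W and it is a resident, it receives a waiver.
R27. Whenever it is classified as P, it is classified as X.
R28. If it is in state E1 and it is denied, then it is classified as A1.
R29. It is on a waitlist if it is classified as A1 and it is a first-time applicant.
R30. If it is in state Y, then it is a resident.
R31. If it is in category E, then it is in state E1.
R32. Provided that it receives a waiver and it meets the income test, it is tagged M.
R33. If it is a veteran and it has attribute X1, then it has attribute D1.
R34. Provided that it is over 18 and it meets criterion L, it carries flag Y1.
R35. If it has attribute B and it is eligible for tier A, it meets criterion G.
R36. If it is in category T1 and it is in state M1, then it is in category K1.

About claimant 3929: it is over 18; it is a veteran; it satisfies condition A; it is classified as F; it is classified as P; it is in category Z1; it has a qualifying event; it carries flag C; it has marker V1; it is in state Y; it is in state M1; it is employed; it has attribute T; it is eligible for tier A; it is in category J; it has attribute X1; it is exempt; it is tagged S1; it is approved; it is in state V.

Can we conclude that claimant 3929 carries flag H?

No

Forward chaining from the given facts derives: requires an interview, has attribute B, has dependents, is classified as A1, is eligible for tier B, carries flag U, is in category K1, is in category Q1, is classified as X, is a resident, has attribute D1, meets criterion G, is in category E, receives a waiver, meets criterion S, meets the income test, is classified as Z, is in state E1, is tagged M, has attribute N1, is tagged L1, is in category K, is in category N.
Rules concluding "it carries flag H": R12 needs "it is classified as D"; R16 needs "it is enrolled full-time" — none of these are established.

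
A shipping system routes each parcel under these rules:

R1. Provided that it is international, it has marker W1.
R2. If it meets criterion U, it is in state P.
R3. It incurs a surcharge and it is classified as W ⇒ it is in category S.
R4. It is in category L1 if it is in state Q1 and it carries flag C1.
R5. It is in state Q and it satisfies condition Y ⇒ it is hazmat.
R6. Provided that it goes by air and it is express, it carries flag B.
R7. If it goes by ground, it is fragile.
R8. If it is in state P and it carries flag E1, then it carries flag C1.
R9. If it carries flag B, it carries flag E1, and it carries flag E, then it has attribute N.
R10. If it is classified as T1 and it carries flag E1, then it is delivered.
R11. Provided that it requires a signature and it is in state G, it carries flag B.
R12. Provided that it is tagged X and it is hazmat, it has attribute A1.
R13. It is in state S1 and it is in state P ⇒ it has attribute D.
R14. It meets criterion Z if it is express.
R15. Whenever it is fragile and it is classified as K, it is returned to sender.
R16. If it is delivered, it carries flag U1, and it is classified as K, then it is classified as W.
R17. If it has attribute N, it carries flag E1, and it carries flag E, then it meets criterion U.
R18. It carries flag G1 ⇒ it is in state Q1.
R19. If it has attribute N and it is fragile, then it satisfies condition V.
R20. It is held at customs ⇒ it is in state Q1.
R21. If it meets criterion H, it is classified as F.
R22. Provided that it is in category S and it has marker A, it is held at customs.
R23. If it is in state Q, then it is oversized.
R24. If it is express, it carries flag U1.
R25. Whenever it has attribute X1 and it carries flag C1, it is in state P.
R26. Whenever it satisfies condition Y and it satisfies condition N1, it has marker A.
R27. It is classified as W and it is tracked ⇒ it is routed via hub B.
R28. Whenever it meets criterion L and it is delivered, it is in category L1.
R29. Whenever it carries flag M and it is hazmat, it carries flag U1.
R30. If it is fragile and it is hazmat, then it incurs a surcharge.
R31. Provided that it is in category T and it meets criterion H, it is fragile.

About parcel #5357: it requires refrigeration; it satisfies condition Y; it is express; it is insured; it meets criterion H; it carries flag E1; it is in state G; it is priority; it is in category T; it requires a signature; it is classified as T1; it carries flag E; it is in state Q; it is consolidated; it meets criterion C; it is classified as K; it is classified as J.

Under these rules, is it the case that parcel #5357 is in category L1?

No

Forward chaining from the given facts derives: is hazmat, is delivered, carries flag B, meets criterion Z, is classified as F, is oversized, carries flag U1, is fragile, has attribute N, is returned to sender, is classified as W, meets criterion U, satisfies condition V, incurs a surcharge, is in state P, is in category S, carries flag C1.
Rules concluding "it is in category L1": R4 needs "it is in state Q1"; R28 needs "it meets criterion L" — none of these are established.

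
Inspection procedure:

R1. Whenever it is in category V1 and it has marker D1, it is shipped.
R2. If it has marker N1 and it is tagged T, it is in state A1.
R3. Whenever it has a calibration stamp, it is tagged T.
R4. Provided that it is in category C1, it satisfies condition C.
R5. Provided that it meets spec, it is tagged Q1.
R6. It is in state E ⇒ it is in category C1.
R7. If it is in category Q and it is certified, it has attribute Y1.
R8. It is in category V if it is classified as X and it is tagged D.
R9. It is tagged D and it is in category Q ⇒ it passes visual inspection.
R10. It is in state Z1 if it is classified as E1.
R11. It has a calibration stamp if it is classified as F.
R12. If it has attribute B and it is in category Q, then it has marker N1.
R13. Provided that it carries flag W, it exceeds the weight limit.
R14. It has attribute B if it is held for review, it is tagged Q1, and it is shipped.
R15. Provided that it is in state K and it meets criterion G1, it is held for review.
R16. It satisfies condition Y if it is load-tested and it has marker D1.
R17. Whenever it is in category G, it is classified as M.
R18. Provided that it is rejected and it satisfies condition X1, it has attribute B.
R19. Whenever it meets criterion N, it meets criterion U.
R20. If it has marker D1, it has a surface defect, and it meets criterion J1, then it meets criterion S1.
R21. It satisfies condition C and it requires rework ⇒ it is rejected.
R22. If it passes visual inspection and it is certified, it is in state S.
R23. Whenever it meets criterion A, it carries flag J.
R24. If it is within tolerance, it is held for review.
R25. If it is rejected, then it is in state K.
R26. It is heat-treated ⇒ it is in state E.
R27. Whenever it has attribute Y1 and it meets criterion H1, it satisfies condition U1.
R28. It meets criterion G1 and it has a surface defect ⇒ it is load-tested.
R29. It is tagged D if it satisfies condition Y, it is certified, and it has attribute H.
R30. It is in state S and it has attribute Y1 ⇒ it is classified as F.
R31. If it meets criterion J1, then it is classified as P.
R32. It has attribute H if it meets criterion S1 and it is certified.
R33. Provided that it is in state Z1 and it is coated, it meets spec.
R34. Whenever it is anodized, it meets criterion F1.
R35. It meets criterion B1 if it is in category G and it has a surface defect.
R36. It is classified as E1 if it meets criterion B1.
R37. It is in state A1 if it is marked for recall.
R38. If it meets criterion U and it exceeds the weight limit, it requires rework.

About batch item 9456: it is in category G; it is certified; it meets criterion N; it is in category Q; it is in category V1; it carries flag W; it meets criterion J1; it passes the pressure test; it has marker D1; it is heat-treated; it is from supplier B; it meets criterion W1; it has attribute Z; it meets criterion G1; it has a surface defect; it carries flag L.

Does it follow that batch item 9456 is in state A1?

Forward chaining from the given facts derives: is shipped, has attribute Y1, exceeds the weight limit, is classified as M, meets criterion U, meets criterion S1, is in state E, is load-tested, is classified as P, has attribute H, meets criterion B1, is classified as E1, requires rework, is in category C1, is in state Z1, satisfies condition Y, is tagged D, satisfies condition C, passes visual inspection, is rejected, is in state S, is in state K, is classified as F, has a calibration stamp, is held for review, is tagged T.
Rules concluding "it is in state A1": R2 needs "it has marker N1"; R37 needs "it is marked for recall" — none of these are established.

No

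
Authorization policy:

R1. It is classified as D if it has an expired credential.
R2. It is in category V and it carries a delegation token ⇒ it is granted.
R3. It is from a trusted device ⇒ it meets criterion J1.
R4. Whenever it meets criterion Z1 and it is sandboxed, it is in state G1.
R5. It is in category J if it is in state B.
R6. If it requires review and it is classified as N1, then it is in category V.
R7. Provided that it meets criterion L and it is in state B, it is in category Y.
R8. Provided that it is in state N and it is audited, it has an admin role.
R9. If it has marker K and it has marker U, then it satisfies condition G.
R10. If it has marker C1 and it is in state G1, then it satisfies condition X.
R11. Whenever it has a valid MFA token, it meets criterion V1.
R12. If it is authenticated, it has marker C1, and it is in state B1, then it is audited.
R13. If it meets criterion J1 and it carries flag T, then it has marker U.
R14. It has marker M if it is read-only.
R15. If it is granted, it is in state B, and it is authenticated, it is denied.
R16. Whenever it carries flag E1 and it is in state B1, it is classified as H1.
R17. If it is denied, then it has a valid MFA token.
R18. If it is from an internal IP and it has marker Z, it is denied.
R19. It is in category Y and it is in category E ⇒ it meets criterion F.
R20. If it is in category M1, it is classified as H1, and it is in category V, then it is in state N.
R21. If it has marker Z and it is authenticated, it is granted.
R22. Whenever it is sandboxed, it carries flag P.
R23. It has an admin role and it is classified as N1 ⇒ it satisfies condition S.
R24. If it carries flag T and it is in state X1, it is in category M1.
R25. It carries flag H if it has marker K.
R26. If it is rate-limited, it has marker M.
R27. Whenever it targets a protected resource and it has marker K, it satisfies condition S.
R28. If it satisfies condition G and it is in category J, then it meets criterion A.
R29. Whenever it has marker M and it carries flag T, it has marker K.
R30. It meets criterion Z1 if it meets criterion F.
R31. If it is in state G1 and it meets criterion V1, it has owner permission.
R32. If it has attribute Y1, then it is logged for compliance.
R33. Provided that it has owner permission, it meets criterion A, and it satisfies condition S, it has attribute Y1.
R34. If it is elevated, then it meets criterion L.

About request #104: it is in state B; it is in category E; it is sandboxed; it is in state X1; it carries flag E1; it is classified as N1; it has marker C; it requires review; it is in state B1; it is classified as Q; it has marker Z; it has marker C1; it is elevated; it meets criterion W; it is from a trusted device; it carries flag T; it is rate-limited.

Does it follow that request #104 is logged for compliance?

No

Forward chaining from the given facts derives: meets criterion J1, is in category J, is in category V, has marker U, is classified as H1, carries flag P, is in category M1, has marker M, has marker K, meets criterion L, is in category Y, satisfies condition G, meets criterion F, is in state N, carries flag H, meets criterion A, meets criterion Z1, is in state G1, satisfies condition X.
The only rule concluding "it is logged for compliance" is R32, which needs "it has attribute Y1"; that is never established.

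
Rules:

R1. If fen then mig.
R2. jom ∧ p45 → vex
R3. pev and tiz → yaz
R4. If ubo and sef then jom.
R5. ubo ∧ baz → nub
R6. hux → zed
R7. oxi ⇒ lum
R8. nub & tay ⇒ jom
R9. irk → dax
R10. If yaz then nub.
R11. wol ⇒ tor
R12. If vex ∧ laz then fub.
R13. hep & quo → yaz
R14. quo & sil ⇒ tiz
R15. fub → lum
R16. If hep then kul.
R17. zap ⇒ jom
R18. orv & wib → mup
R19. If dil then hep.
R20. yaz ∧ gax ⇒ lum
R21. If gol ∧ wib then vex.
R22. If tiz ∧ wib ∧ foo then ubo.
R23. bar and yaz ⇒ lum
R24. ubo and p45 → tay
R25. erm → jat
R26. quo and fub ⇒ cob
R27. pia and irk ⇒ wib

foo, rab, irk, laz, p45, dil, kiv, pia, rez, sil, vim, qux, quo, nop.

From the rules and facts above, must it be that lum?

tiz  (by R14: quo, sil)
hep  (by R19: dil)
wib  (by R27: pia, irk)
yaz  (by R13: hep, quo)
ubo  (by R22: tiz, wib, foo)
tay  (by R24: ubo, p45)
nub  (by R10: yaz)
jom  (by R8: nub, tay)
vex  (by R2: jom, p45)
fub  (by R12: vex, laz)
lum  (by R15: fub)

Yes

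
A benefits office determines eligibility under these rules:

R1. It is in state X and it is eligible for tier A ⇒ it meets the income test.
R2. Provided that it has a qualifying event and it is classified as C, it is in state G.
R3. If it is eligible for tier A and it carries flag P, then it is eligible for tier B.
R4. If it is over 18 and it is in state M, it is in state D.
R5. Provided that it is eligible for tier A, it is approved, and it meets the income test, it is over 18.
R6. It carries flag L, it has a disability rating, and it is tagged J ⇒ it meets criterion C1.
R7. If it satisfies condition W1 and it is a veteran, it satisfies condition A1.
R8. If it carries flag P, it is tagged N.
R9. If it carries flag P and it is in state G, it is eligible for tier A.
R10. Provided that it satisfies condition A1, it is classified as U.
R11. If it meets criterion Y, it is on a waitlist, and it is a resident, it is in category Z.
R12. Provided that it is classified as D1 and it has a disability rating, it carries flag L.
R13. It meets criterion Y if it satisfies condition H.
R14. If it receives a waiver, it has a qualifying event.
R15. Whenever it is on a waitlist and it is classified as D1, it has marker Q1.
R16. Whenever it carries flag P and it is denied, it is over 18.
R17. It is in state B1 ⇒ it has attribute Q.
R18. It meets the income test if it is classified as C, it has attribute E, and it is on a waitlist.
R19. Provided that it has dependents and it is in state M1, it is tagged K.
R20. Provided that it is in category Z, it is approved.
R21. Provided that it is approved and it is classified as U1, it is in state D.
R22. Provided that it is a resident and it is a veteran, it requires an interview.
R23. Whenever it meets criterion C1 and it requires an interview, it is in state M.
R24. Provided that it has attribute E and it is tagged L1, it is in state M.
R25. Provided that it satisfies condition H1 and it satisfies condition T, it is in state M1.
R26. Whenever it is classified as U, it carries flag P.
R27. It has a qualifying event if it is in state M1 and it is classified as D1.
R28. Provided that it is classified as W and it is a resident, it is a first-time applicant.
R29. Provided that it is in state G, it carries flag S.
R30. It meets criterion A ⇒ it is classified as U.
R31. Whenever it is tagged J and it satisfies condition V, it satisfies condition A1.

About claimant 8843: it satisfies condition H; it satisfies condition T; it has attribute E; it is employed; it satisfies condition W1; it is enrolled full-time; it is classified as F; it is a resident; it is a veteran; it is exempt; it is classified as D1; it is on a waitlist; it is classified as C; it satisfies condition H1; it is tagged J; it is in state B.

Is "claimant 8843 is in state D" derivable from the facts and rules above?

Forward chaining from the given facts derives: satisfies condition A1, is classified as U, meets criterion Y, has marker Q1, meets the income test, requires an interview, is in state M1, carries flag P, has a qualifying event, is in state G, is tagged N, is eligible for tier A, is in category Z, is approved, carries flag S, is eligible for tier B, is over 18.
Rules concluding "it is in state D": R4 needs "it is in state M"; R21 needs "it is classified as U1" — none of these are established.

No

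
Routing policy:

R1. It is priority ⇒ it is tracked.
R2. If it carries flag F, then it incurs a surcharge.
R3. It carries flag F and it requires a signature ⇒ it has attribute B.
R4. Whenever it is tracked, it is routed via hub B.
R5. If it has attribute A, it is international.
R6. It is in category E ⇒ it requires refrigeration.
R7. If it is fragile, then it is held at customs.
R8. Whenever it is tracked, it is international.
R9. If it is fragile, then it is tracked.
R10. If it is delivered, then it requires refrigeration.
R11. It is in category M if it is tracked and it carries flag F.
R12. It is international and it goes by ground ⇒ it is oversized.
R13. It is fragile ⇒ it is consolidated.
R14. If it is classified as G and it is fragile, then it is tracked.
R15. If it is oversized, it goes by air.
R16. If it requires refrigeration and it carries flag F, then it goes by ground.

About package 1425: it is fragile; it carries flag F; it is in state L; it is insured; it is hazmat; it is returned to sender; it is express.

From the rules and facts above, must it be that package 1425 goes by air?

No

Forward chaining from the given facts derives: incurs a surcharge, is held at customs, is tracked, is in category M, is consolidated, is routed via hub B, is international.
The only rule concluding "it goes by air" is R15, which needs "it is oversized"; that is never established.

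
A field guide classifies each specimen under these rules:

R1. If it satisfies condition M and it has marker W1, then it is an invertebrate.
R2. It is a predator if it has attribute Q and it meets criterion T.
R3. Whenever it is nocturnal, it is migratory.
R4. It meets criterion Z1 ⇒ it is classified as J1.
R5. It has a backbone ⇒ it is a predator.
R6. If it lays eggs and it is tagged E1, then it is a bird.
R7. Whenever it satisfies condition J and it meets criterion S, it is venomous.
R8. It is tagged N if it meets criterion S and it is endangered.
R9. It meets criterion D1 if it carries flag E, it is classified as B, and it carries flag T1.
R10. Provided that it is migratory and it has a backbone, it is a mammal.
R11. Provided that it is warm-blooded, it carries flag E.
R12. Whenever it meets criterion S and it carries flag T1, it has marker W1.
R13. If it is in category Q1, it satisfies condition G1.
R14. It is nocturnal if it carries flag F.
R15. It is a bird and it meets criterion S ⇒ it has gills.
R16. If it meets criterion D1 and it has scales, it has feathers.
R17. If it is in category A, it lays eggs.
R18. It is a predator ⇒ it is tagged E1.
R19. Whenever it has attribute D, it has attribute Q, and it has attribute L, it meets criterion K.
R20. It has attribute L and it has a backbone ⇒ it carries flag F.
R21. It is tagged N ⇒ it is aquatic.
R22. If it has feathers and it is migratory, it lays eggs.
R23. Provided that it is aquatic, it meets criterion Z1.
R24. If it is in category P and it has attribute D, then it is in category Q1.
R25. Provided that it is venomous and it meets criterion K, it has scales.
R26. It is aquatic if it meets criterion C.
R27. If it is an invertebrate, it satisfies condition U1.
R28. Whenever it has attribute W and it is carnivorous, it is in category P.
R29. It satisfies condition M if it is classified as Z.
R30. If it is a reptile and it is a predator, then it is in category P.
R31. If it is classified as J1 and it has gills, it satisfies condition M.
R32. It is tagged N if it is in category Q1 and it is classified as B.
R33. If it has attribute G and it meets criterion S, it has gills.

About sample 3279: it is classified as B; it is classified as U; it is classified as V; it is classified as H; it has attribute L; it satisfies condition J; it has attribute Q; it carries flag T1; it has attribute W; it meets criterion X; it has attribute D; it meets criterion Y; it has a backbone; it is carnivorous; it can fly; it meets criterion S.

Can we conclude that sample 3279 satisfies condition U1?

No

Forward chaining from the given facts derives: is a predator, is venomous, has marker W1, is tagged E1, meets criterion K, carries flag F, has scales, is in category P, is nocturnal, is in category Q1, is tagged N, is migratory, is a mammal, satisfies condition G1, is aquatic, meets criterion Z1, is classified as J1.
The only rule concluding "it satisfies condition U1" is R27, which needs "it is an invertebrate"; that is never established.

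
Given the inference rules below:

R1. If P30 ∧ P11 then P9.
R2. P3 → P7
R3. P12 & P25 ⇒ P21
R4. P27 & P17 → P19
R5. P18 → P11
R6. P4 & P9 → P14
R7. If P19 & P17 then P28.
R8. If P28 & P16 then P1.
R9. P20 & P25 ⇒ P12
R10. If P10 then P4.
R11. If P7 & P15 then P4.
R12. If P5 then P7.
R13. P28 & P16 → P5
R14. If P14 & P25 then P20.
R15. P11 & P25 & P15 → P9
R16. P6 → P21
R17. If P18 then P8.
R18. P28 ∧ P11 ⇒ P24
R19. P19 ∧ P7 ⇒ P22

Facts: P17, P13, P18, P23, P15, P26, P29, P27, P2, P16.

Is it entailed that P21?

Forward chaining from the given facts derives: P19, P11, P28, P1, P5, P8, P24, P7, P22, P4.
Rules concluding P21: R3 needs P12; R16 needs P6 — none of these are established.

No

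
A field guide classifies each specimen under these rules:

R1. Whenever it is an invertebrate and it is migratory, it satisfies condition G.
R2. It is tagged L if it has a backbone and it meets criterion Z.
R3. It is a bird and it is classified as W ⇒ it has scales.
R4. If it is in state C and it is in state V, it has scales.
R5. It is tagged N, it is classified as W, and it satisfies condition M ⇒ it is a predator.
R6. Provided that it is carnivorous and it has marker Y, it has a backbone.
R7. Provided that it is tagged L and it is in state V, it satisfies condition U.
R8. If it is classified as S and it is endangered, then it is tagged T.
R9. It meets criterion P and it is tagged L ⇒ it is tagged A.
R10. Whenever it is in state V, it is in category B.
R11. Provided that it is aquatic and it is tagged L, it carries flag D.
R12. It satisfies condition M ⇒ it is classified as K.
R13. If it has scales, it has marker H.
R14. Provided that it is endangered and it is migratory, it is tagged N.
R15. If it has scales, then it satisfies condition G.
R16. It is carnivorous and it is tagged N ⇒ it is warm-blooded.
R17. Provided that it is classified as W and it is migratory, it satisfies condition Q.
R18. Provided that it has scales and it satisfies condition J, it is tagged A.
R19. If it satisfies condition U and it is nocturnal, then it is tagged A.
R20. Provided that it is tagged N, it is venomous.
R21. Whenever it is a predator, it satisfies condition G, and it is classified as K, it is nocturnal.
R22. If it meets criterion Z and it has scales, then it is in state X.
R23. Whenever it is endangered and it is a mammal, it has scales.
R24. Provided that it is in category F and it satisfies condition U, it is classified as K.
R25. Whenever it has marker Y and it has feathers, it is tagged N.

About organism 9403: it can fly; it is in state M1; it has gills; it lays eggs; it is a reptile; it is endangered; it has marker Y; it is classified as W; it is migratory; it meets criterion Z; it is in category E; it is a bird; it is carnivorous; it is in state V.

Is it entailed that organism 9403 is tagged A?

Forward chaining from the given facts derives: has scales, has a backbone, is in category B, has marker H, is tagged N, satisfies condition G, is warm-blooded, satisfies condition Q, is venomous, is in state X, is tagged L, satisfies condition U.
Rules concluding "it is tagged A": R9 needs "it meets criterion P"; R18 needs "it satisfies condition J"; R19 needs "it is nocturnal" — none of these are established.

No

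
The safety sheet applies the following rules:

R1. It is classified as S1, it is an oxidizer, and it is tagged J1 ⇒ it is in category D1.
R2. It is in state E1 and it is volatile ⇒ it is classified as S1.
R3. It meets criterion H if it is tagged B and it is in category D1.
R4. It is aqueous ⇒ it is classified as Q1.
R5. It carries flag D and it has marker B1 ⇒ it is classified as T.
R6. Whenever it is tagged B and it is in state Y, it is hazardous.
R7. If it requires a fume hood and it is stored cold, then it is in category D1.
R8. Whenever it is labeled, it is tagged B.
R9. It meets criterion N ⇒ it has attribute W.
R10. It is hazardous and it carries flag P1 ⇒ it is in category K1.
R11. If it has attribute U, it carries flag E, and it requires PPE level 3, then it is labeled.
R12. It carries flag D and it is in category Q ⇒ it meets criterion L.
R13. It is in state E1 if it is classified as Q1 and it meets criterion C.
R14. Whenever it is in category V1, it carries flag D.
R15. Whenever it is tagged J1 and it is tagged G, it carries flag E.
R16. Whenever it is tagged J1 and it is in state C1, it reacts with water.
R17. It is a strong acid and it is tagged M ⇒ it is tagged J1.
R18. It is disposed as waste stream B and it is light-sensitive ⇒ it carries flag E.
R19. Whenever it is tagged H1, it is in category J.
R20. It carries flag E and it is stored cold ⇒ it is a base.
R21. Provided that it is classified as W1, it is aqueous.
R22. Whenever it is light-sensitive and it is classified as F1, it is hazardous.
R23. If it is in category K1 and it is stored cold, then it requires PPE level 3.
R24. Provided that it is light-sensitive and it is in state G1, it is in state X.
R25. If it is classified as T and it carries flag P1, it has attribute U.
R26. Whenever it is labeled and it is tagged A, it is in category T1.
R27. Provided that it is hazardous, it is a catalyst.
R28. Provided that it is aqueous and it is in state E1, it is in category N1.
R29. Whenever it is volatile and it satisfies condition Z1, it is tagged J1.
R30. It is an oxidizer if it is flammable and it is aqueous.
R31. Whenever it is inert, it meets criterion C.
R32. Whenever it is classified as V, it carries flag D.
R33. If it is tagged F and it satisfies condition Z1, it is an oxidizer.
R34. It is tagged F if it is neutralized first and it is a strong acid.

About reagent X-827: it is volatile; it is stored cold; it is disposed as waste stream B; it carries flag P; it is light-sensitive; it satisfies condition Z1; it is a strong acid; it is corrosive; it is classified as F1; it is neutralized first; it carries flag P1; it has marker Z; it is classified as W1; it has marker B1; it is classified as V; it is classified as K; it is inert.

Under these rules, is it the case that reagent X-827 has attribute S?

No

Forward chaining from the given facts derives: carries flag E, is a base, is aqueous, is hazardous, is a catalyst, is tagged J1, meets criterion C, carries flag D, is tagged F, is classified as Q1, is classified as T, is in category K1, is in state E1, requires PPE level 3, has attribute U, is in category N1, is an oxidizer, is classified as S1, is labeled, is in category D1, is tagged B, meets criterion H.
No rule has "it has attribute S" as its conclusion, and it is not among the given facts.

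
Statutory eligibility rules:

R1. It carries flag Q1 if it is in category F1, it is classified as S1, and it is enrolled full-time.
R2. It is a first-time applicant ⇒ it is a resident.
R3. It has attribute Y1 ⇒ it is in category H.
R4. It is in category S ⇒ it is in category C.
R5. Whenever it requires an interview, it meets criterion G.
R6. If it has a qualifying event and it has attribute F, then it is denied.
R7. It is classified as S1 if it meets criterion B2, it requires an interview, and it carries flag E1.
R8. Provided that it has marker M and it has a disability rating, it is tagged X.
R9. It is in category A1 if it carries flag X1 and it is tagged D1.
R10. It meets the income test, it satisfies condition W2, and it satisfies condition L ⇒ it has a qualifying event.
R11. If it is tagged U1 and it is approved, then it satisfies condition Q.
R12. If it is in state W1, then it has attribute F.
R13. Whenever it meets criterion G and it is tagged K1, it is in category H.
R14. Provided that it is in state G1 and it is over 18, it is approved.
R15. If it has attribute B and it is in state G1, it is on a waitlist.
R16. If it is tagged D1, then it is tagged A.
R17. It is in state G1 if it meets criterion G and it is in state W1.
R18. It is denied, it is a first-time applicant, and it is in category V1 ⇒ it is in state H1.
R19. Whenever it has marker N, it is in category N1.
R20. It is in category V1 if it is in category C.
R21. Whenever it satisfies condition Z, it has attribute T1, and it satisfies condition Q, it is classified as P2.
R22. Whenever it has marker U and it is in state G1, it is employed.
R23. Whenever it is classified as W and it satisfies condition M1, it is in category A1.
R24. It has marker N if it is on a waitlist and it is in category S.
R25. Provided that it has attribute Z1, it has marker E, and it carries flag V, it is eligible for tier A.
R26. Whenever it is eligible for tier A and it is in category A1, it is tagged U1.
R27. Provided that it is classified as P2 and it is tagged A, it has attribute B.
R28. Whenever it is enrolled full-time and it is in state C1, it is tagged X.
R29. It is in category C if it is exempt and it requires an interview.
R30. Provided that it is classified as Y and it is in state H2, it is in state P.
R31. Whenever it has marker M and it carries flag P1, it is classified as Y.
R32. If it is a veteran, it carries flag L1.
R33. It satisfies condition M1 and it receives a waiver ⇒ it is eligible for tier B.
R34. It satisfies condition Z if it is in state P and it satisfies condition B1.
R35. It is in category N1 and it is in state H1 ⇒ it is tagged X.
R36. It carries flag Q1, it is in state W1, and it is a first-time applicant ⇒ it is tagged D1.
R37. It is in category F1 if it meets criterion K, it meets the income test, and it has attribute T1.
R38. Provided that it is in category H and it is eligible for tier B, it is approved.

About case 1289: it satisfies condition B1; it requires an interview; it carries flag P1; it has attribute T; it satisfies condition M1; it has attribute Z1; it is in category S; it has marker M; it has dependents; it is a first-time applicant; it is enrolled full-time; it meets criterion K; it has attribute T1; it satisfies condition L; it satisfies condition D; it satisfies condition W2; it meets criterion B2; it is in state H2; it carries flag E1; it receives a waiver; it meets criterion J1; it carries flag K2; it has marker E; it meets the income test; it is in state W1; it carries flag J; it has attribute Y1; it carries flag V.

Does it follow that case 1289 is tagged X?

Forward chaining from the given facts derives: is a resident, is in category H, is in category C, meets criterion G, is classified as S1, has a qualifying event, has attribute F, is in state G1, is in category V1, is eligible for tier A, is classified as Y, is eligible for tier B, is in category F1, is approved, carries flag Q1, is denied, is in state H1, is in state P, satisfies condition Z, is tagged D1, is tagged A.
Rules concluding "it is tagged X": R8 needs "it has a disability rating"; R28 needs "it is in state C1"; R35 needs "it is in category N1" — none of these are established.

No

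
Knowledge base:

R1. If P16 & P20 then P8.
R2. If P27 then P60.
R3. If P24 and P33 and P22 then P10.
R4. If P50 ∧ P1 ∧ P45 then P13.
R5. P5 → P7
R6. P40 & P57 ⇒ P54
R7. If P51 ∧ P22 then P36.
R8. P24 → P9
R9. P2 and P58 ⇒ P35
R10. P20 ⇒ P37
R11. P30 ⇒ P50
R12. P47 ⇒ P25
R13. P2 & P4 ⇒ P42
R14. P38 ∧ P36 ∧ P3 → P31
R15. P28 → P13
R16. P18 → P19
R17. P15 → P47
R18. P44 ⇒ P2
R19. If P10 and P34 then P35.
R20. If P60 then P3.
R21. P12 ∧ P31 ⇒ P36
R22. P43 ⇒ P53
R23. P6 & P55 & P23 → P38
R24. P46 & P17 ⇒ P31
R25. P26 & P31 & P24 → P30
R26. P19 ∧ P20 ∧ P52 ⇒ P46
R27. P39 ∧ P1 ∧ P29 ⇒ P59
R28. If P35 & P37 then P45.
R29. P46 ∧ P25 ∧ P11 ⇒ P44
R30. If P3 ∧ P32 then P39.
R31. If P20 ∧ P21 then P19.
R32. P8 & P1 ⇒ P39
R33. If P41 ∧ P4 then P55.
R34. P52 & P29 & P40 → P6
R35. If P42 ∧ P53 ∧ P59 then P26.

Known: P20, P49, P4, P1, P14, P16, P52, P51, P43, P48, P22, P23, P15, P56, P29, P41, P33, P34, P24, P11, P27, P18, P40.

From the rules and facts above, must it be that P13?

P8  (by R1: P16, P20)
P60  (by R2: P27)
P10  (by R3: P24, P33, P22)
P36  (by R7: P51, P22)
P37  (by R10: P20)
P19  (by R16: P18)
P47  (by R17: P15)
P35  (by R19: P10, P34)
P3  (by R20: P60)
P53  (by R22: P43)
P46  (by R26: P19, P20, P52)
P45  (by R28: P35, P37)
P39  (by R32: P8, P1)
P55  (by R33: P41, P4)
P6  (by R34: P52, P29, P40)
P25  (by R12: P47)
P38  (by R23: P6, P55, P23)
P59  (by R27: P39, P1, P29)
P44  (by R29: P46, P25, P11)
P31  (by R14: P38, P36, P3)
P2  (by R18: P44)
P42  (by R13: P2, P4)
P26  (by R35: P42, P53, P59)
P30  (by R25: P26, P31, P24)
P50  (by R11: P30)
P13  (by R4: P50, P1, P45)

Yes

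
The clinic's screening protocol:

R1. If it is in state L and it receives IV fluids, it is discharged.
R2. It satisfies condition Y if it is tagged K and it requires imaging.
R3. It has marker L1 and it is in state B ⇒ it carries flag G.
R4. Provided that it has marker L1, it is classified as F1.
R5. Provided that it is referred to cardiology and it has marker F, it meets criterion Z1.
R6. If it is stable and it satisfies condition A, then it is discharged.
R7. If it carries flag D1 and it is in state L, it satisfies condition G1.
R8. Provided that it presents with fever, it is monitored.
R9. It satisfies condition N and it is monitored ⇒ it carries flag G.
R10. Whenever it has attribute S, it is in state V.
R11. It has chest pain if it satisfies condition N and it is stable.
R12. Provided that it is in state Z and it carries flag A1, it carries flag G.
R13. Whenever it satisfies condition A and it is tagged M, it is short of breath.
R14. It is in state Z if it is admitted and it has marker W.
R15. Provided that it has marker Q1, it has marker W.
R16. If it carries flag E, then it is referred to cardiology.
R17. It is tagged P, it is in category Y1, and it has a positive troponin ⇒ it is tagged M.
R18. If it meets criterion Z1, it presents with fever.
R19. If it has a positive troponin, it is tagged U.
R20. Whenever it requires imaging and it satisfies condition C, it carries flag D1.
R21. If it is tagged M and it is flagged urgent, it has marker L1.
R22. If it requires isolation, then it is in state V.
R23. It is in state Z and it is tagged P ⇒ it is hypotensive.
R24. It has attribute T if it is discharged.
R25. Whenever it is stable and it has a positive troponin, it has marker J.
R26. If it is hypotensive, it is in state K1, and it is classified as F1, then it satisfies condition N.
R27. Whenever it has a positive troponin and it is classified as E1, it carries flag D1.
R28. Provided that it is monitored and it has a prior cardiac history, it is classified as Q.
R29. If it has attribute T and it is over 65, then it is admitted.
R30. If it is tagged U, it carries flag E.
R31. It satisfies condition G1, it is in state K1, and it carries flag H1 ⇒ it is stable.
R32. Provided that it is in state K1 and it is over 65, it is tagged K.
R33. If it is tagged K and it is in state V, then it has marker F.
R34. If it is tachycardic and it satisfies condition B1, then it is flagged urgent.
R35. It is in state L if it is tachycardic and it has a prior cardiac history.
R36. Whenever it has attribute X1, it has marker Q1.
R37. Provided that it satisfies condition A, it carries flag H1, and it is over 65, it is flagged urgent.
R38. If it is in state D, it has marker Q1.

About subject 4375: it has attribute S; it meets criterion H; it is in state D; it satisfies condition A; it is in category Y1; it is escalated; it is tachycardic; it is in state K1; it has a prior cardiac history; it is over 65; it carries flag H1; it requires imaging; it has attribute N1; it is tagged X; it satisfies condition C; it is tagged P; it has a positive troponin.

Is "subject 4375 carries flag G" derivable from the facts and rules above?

Yes

By R10 (it has attribute S): it is in state V.
By R17 (it is tagged P, it is in category Y1, it has a positive troponin): it is tagged M.
By R19 (it has a positive troponin): it is tagged U.
By R20 (it requires imaging, it satisfies condition C): it carries flag D1.
By R30 (it is tagged U): it carries flag E.
By R32 (it is in state K1, it is over 65): it is tagged K.
By R33 (it is tagged K, it is in state V): it has marker F.
By R35 (it is tachycardic, it has a prior cardiac history): it is in state L.
By R37 (it satisfies condition A, it carries flag H1, it is over 65): it is flagged urgent.
By R38 (it is in state D): it has marker Q1.
By R7 (it carries flag D1, it is in state L): it satisfies condition G1.
By R15 (it has marker Q1): it has marker W.
By R16 (it carries flag E): it is referred to cardiology.
By R21 (it is tagged M, it is flagged urgent): it has marker L1.
By R31 (it satisfies condition G1, it is in state K1, it carries flag H1): it is stable.
By R4 (it has marker L1): it is classified as F1.
By R5 (it is referred to cardiology, it has marker F): it meets criterion Z1.
By R6 (it is stable, it satisfies condition A): it is discharged.
By R18 (it meets criterion Z1): it presents with fever.
By R24 (it is discharged): it has attribute T.
By R29 (it has attribute T, it is over 65): it is admitted.
By R8 (it presents with fever): it is monitored.
By R14 (it is admitted, it has marker W): it is in state Z.
By R23 (it is in state Z, it is tagged P): it is hypotensive.
By R26 (it is hypotensive, it is in state K1, it is classified as F1): it satisfies condition N.
By R9 (it satisfies condition N, it is monitored): it carries flag G.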